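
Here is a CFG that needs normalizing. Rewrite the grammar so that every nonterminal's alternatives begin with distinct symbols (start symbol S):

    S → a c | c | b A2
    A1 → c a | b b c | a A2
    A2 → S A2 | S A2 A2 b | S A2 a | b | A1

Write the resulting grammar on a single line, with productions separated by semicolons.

A2 has alternatives sharing prefix 'S A2': factor to A2 → S A2 A2' with A2' → ε | A2 b | a.

S → a c | c | b A2; A1 → c a | b b c | a A2; A2 → b | A1 | S A2 A2'; A2' → ε | A2 b | a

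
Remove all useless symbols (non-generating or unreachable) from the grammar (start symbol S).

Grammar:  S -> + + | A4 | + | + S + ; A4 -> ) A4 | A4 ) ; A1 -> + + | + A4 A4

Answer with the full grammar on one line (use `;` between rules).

S -> + + | + | + S +

Generating nonterminals: {A1, S}.
Reachable from S after that: {S}.
Removed useless symbols: {A1, A4} and every production mentioning them.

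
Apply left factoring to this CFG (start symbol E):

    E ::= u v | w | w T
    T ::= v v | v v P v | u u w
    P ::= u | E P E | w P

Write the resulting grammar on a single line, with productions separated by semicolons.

E ::= u v | w E'; T ::= u u w | v v T'; P ::= u | E P E | w P; E' ::= ε | T; T' ::= ε | P v

E has alternatives sharing prefix 'w': factor to E → w E' with E' → ε | T.
T has alternatives sharing prefix 'v v': factor to T → v v T' with T' → ε | P v.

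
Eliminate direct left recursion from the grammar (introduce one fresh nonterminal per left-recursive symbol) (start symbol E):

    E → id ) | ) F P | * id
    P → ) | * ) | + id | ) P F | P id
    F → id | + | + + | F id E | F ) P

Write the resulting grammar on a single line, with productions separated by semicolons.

E → id ) | ) F P | * id; P → ) P' | * ) P' | + id P' | ) P F P'; F → id F' | + F' | + + F'; P' → id P' | ε; F' → id E F' | ) P F' | ε

Left recursion appears on P, F.
For P: α = {id}, β = {), * ), + id, ) P F}. Rewrite as P → β P' and P' → α P' | ε.
For F: α = {id E, ) P}, β = {id, +, + +}. Rewrite as F → β F' and F' → α F' | ε.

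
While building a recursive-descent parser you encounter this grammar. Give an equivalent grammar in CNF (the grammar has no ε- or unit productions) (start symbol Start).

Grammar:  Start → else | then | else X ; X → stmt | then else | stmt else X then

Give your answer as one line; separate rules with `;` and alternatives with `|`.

Start → else | then | X1 X; X → stmt | X2 X1 | X3 Y1; X1 → else; X2 → then; X3 → stmt; Y1 → X1 Y2; Y2 → X X2

Introduce a nonterminal for each terminal appearing in a rule of length ≥ 2: X1 → else, X2 → then, X3 → stmt.
Binarize each right-hand side of length ≥ 3 by chaining fresh nonterminals (Y1, Y2, …): affected rules were X → X3 X1 X X2.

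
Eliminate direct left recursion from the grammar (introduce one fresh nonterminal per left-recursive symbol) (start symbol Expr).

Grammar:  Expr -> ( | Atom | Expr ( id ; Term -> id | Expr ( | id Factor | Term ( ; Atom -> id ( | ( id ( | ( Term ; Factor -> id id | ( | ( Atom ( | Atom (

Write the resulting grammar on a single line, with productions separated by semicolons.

Expr, Term are directly left-recursive.
For Expr: α = {( id}, β = {(, Atom}. Rewrite as Expr → β Expr1 and Expr1 → α Expr1 | ε.
For Term: α = {(}, β = {id, Expr (, id Factor}. Rewrite as Term → β Term1 and Term1 → α Term1 | ε.

Expr -> ( Expr1 | Atom Expr1; Term -> id Term1 | Expr ( Term1 | id Factor Term1; Atom -> id ( | ( id ( | ( Term; Factor -> id id | ( | ( Atom ( | Atom (; Expr1 -> ( id Expr1 | ε; Term1 -> ( Term1 | ε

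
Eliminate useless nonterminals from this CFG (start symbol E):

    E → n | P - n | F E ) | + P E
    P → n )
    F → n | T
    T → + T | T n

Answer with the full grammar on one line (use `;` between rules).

Generating nonterminals: {E, F, P}.
Reachable from E after that: {E, F, P}.
Removed useless symbols: {T} and every production mentioning them.

E → n | P - n | F E ) | + P E; P → n ); F → n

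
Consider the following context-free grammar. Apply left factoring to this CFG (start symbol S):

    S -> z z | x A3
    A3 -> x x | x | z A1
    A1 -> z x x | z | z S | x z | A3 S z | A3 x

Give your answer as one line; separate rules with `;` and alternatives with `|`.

S -> z z | x A3; A3 -> z A1 | x A3'; A1 -> x z | z A1' | A3 A1''; A3' -> x | ε; A1' -> x x | ε | S; A1'' -> S z | x

A3 has alternatives sharing prefix 'x': factor to A3 → x A3' with A3' → x | ε.
A1 has alternatives sharing prefix 'z': factor to A1 → z A1' with A1' → x x | ε | S.
A1 has alternatives sharing prefix 'A3': factor to A1 → A3 A1'' with A1'' → S z | x.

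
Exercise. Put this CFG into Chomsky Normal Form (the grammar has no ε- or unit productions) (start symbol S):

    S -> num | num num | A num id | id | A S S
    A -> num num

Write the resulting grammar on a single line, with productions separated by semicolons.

Introduce a nonterminal for each terminal appearing in a rule of length ≥ 2: X1 → num, X2 → id.
Binarize each right-hand side of length ≥ 3 by chaining fresh nonterminals (Y1, Y2, …): affected rules were S → A X1 X2; S → A S S.

S -> num | X1 X1 | A Y1 | id | A Y2; A -> X1 X1; X1 -> num; X2 -> id; Y1 -> X1 X2; Y2 -> S S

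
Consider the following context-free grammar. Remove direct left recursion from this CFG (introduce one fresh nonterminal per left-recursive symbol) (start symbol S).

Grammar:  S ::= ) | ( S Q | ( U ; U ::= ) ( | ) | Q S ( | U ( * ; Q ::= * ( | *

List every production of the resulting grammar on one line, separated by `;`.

S ::= ) | ( S Q | ( U; U ::= ) ( U' | ) U' | Q S ( U'; Q ::= * ( | *; U' ::= ( * U' | ε

Left recursion appears on U.
For U: α = {( *}, β = {) (, ), Q S (}. Rewrite as U → β U' and U' → α U' | ε.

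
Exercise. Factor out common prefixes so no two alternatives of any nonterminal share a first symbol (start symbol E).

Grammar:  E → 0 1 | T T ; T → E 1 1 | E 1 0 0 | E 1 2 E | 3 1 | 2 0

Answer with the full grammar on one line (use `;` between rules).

T has alternatives sharing prefix 'E 1': factor to T → E 1 T' with T' → 1 | 0 0 | 2 E.

E → 0 1 | T T; T → 3 1 | 2 0 | E 1 T'; T' → 1 | 0 0 | 2 E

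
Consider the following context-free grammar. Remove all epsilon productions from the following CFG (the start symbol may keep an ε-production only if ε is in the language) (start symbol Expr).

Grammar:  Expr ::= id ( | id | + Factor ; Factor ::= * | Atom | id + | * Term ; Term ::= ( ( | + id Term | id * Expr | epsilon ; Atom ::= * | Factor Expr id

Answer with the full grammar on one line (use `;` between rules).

Nullable nonterminals: {Term}.
ε ∉ L(G), so no ε-production is kept.
Add the nullable-subset variants: Term → + id Term gives + id Term | + id.

Expr ::= id ( | id | + Factor; Factor ::= * | Atom | id + | * Term; Term ::= ( ( | + id Term | + id | id * Expr; Atom ::= * | Factor Expr id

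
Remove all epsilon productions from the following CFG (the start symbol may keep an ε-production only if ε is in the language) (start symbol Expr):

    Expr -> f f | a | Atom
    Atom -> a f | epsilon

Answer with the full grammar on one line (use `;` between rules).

Nullable set = {Atom, Expr}.
ε ∈ L(G) since Expr is nullable, so keep Expr → ε.

Expr -> f f | a | Atom | ε; Atom -> a f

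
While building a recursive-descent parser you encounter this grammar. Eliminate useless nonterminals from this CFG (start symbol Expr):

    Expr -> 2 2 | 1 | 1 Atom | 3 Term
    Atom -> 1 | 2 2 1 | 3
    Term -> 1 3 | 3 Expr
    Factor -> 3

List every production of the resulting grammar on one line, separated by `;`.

Generating nonterminals: {Atom, Expr, Factor, Term}.
Reachable from Expr after that: {Atom, Expr, Term}.
Removed useless symbols: {Factor} and every production mentioning them.

Expr -> 2 2 | 1 | 1 Atom | 3 Term; Atom -> 1 | 2 2 1 | 3; Term -> 1 3 | 3 Expr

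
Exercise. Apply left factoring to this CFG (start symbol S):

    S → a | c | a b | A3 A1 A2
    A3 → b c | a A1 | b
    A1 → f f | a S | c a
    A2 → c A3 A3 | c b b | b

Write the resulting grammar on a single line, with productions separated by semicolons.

S → c | A3 A1 A2 | a S'; A3 → a A1 | b A3'; A1 → f f | a S | c a; A2 → b | c A2'; S' → eps | b; A3' → c | eps; A2' → A3 A3 | b b

S has alternatives sharing prefix 'a': factor to S → a S' with S' → ε | b.
A3 has alternatives sharing prefix 'b': factor to A3 → b A3' with A3' → c | ε.
A2 has alternatives sharing prefix 'c': factor to A2 → c A2' with A2' → A3 A3 | b b.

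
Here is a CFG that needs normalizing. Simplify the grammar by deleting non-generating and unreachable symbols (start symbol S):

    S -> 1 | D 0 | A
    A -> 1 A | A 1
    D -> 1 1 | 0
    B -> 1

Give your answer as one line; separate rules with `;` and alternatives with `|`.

Generating nonterminals: {B, D, S}.
Reachable from S after that: {D, S}.
Removed useless symbols: {A, B} and every production mentioning them.

S -> 1 | D 0; D -> 1 1 | 0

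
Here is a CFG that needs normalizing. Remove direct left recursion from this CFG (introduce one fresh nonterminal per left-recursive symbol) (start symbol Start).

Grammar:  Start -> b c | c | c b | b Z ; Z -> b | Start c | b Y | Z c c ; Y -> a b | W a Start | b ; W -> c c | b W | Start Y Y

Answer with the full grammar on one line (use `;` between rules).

Start -> b c | c | c b | b Z; Z -> b Z1 | Start c Z1 | b Y Z1; Y -> a b | W a Start | b; W -> c c | b W | Start Y Y; Z1 -> c c Z1 | ε

Directly left-recursive nonterminal: Z.
For Z: α = {c c}, β = {b, Start c, b Y}. Rewrite as Z → β Z1 and Z1 → α Z1 | ε.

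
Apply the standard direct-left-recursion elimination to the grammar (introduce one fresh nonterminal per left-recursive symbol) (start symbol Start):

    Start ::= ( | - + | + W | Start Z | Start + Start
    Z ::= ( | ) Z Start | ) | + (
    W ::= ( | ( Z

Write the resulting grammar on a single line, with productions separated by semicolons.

Start is directly left-recursive.
For Start: α = {Z, + Start}, β = {(, - +, + W}. Rewrite as Start → β Start1 and Start1 → α Start1 | ε.

Start ::= ( Start1 | - + Start1 | + W Start1; Z ::= ( | ) Z Start | ) | + (; W ::= ( | ( Z; Start1 ::= Z Start1 | + Start Start1 | ε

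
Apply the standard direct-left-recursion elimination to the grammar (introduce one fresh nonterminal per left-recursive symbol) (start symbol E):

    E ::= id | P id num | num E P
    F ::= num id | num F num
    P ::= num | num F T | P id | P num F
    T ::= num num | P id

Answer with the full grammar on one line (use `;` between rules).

Left recursion appears on P.
For P: α = {id, num F}, β = {num, num F T}. Rewrite as P → β P' and P' → α P' | ε.

E ::= id | P id num | num E P; F ::= num id | num F num; P ::= num P' | num F T P'; T ::= num num | P id; P' ::= id P' | num F P' | eps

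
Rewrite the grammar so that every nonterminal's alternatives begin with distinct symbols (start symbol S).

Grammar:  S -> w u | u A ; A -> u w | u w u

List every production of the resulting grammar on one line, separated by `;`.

S -> w u | u A; A -> u w A'; A' -> ε | u

A has alternatives sharing prefix 'u w': factor to A → u w A' with A' → ε | u.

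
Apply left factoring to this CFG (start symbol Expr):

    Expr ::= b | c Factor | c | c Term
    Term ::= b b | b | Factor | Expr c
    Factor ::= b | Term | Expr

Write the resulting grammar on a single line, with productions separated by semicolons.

Expr ::= b | c Expr1; Term ::= Factor | Expr c | b Term1; Factor ::= b | Term | Expr; Expr1 ::= Factor | ε | Term; Term1 ::= b | ε

Expr has alternatives sharing prefix 'c': factor to Expr → c Expr1 with Expr1 → Factor | ε | Term.
Term has alternatives sharing prefix 'b': factor to Term → b Term1 with Term1 → b | ε.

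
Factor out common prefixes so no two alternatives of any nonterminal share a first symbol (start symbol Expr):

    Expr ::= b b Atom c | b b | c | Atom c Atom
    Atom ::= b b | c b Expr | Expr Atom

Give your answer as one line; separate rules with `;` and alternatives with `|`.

Expr ::= c | Atom c Atom | b b Expr1; Atom ::= b b | c b Expr | Expr Atom; Expr1 ::= Atom c | ε

Expr has alternatives sharing prefix 'b b': factor to Expr → b b Expr1 with Expr1 → Atom c | ε.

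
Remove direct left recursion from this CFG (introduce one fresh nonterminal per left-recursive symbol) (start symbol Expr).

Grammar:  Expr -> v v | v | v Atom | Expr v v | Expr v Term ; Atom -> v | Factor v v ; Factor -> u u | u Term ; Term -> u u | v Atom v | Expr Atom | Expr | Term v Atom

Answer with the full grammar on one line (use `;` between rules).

Left recursion appears on Expr, Term.
For Expr: α = {v v, v Term}, β = {v v, v, v Atom}. Rewrite as Expr → β Expr1 and Expr1 → α Expr1 | ε.
For Term: α = {v Atom}, β = {u u, v Atom v, Expr Atom, Expr}. Rewrite as Term → β Term1 and Term1 → α Term1 | ε.

Expr -> v v Expr1 | v Expr1 | v Atom Expr1; Atom -> v | Factor v v; Factor -> u u | u Term; Term -> u u Term1 | v Atom v Term1 | Expr Atom Term1 | Expr Term1; Expr1 -> v v Expr1 | v Term Expr1 | ε; Term1 -> v Atom Term1 | ε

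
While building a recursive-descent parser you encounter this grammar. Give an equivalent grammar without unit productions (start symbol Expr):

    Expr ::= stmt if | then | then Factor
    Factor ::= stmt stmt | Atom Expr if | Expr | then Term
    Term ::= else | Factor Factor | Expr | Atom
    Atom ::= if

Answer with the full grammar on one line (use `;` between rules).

Expr ::= stmt if | then | then Factor; Factor ::= stmt stmt | Atom Expr if | then Term | stmt if | then | then Factor; Term ::= else | Factor Factor | if | stmt if | then | then Factor; Atom ::= if

Unit pairs: Factor ⇒* {Expr}; Term ⇒* {Atom, Expr}.
For each unit pair (A, B), copy every non-unit production of B to A, then drop all unit productions.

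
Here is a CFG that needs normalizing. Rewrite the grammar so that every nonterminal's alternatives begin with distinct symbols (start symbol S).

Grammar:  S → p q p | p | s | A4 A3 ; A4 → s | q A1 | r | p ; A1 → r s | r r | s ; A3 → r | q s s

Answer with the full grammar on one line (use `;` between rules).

S → s | A4 A3 | p S'; A4 → s | q A1 | r | p; A1 → s | r A1'; A3 → r | q s s; S' → q p | ε; A1' → s | r

S has alternatives sharing prefix 'p': factor to S → p S' with S' → q p | ε.
A1 has alternatives sharing prefix 'r': factor to A1 → r A1' with A1' → s | r.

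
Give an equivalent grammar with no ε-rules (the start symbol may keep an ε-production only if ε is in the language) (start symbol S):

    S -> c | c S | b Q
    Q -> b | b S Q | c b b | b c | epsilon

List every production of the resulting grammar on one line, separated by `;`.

Nullable set = {Q}.
ε ∉ L(G), so no ε-production is kept.
For each production, add variants omitting each subset of nullable occurrences: S → b Q gives b Q | b. Q → b S Q gives b S Q | b S.

S -> c | c S | b Q | b; Q -> b | b S Q | b S | c b b | b c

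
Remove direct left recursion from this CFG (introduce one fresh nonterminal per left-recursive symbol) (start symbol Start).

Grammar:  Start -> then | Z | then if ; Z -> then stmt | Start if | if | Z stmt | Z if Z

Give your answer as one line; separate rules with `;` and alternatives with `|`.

Left recursion appears on Z.
For Z: α = {stmt, if Z}, β = {then stmt, Start if, if}. Rewrite as Z → β Z1 and Z1 → α Z1 | ε.

Start -> then | Z | then if; Z -> then stmt Z1 | Start if Z1 | if Z1; Z1 -> stmt Z1 | if Z Z1 | ε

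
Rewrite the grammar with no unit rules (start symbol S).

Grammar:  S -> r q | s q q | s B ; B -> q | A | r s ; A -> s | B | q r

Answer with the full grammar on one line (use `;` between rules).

Unit pairs: A ⇒* {B}; B ⇒* {A}.
For every A with A ⇒* B via unit rules, add B's non-unit alternatives to A; then delete every rule of the form X → Y.

S -> r q | s q q | s B; B -> q | r s | s | q r; A -> q | r s | s | q r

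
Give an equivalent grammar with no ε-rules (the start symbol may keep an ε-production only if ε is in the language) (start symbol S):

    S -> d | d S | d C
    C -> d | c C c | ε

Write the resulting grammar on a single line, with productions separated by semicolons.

The nullable symbols are {C}.
ε ∉ L(G), so no ε-production is kept.
For each production, add variants omitting each subset of nullable occurrences: C → c C c gives c C c | c c.

S -> d | d S | d C; C -> d | c C c | c c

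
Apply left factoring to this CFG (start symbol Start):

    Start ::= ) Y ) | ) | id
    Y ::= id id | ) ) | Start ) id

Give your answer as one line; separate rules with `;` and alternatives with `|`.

Start has alternatives sharing prefix ')': factor to Start → ) Start1 with Start1 → Y ) | ε.

Start ::= id | ) Start1; Y ::= id id | ) ) | Start ) id; Start1 ::= Y ) | eps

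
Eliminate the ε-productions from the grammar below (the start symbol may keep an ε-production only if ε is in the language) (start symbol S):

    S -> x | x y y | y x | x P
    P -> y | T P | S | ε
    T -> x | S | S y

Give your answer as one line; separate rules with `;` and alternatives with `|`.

S -> x | x y y | y x | x P; P -> y | T P | T | S; T -> x | S | S y

Nullable set = {P}.
ε ∉ L(G), so no ε-production is kept.
Add the nullable-subset variants: P → T P gives T P | T.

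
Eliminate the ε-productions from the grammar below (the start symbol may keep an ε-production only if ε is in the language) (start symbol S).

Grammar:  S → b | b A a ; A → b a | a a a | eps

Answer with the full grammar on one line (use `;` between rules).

Nullable nonterminals: {A}.
ε ∉ L(G), so no ε-production is kept.
Add the nullable-subset variants: S → b A a gives b A a | b a.

S → b | b A a | b a; A → b a | a a a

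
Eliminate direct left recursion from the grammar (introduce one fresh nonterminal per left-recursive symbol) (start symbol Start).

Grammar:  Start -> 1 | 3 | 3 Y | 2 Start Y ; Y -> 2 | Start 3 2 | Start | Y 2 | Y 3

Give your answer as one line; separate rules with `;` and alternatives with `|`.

Left recursion appears on Y.
For Y: α = {2, 3}, β = {2, Start 3 2, Start}. Rewrite as Y → β Y1 and Y1 → α Y1 | ε.

Start -> 1 | 3 | 3 Y | 2 Start Y; Y -> 2 Y1 | Start 3 2 Y1 | Start Y1; Y1 -> 2 Y1 | 3 Y1 | epsilon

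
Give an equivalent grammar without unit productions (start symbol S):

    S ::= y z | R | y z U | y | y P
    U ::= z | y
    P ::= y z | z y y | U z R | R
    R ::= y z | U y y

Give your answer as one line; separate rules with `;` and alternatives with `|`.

Unit pairs: P ⇒* {R}; S ⇒* {R}.
Replace each nonterminal's rules with the union of the non-unit rules of every nonterminal it unit-derives.

S ::= y z | y z U | y | y P | U y y; U ::= z | y; P ::= y z | z y y | U z R | U y y; R ::= y z | U y y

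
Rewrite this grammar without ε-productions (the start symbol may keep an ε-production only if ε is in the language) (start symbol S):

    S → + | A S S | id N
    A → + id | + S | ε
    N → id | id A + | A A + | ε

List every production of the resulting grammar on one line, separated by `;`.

Nullable nonterminals: {A, N}.
ε ∉ L(G), so no ε-production is kept.
Add the nullable-subset variants: S → A S S gives A S S | S S. S → id N gives id N | id. N → id A + gives id A + | id +. N → A A + gives A A + | A + | +.

S → + | A S S | S S | id N | id; A → + id | + S; N → id | id A + | id + | A A + | A + | +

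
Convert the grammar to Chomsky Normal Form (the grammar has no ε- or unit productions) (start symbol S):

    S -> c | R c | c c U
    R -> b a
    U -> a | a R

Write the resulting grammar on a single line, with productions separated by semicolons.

S -> c | R X1 | X1 Y1; R -> X2 X3; U -> a | X3 R; X1 -> c; X2 -> b; X3 -> a; Y1 -> X1 U

Introduce a nonterminal for each terminal appearing in a rule of length ≥ 2: X1 → c, X2 → b, X3 → a.
Binarize each right-hand side of length ≥ 3 by chaining fresh nonterminals (Y1, Y2, …): affected rules were S → X1 X1 U.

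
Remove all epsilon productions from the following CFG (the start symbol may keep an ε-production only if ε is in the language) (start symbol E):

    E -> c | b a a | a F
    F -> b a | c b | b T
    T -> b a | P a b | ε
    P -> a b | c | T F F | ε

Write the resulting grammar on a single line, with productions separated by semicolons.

E -> c | b a a | a F; F -> b a | c b | b T | b; T -> b a | P a b | a b; P -> a b | c | T F F | F F

The nullable symbols are {P, T}.
ε ∉ L(G), so no ε-production is kept.
Expand every rule over subsets of its nullable positions: F → b T gives b T | b. T → P a b gives P a b | a b. P → T F F gives T F F | F F.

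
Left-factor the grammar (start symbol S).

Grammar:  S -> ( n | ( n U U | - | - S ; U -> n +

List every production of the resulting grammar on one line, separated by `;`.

S -> ( n S' | - S''; U -> n +; S' -> ε | U U; S'' -> ε | S

S has alternatives sharing prefix '( n': factor to S → ( n S' with S' → ε | U U.
S has alternatives sharing prefix '-': factor to S → - S'' with S'' → ε | S.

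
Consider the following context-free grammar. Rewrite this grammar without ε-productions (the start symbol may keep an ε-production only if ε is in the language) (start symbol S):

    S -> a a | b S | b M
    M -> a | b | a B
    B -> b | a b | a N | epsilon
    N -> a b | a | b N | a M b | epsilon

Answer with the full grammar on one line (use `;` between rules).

S -> a a | b S | b M; M -> a | b | a B; B -> b | a b | a N | a; N -> a b | a | b N | b | a M b

Nullable set = {B, N}.
ε ∉ L(G), so no ε-production is kept.
Add the nullable-subset variants: B → a N gives a N | a. N → b N gives b N | b.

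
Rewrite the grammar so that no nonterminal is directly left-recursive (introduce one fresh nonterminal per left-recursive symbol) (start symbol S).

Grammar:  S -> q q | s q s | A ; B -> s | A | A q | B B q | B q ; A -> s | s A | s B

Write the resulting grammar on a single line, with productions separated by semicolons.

S -> q q | s q s | A; B -> s B' | A B' | A q B'; A -> s | s A | s B; B' -> B q B' | q B' | epsilon

B is directly left-recursive.
For B: α = {B q, q}, β = {s, A, A q}. Rewrite as B → β B' and B' → α B' | ε.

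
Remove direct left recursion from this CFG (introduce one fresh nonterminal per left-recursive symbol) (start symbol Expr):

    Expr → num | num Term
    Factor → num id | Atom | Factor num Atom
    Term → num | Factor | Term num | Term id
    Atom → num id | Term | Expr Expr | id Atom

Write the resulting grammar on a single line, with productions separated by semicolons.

Expr → num | num Term; Factor → num id Factor1 | Atom Factor1; Term → num Term1 | Factor Term1; Atom → num id | Term | Expr Expr | id Atom; Factor1 → num Atom Factor1 | ε; Term1 → num Term1 | id Term1 | ε

Directly left-recursive nonterminals: Factor, Term.
For Factor: α = {num Atom}, β = {num id, Atom}. Rewrite as Factor → β Factor1 and Factor1 → α Factor1 | ε.
For Term: α = {num, id}, β = {num, Factor}. Rewrite as Term → β Term1 and Term1 → α Term1 | ε.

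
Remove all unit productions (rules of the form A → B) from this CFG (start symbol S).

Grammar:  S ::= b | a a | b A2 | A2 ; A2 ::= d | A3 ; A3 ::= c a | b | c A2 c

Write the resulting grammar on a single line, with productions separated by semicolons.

S ::= d | b | a a | b A2 | c a | c A2 c; A2 ::= d | c a | b | c A2 c; A3 ::= c a | b | c A2 c

Unit pairs: A2 ⇒* {A3}; S ⇒* {A2, A3}.
Replace each nonterminal's rules with the union of the non-unit rules of every nonterminal it unit-derives.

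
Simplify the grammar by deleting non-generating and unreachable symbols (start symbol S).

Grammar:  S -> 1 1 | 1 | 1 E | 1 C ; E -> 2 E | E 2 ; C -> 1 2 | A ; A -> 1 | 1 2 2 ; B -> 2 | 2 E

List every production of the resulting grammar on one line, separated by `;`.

S -> 1 1 | 1 | 1 C; C -> 1 2 | A; A -> 1 | 1 2 2

Generating nonterminals: {A, B, C, S}.
Reachable from S after that: {A, C, S}.
Removed useless symbols: {B, E} and every production mentioning them.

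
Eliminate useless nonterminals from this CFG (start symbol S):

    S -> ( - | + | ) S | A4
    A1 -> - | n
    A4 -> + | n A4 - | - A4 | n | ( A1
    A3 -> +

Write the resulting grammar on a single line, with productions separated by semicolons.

Generating nonterminals: {A1, A3, A4, S}.
Reachable from S after that: {A1, A4, S}.
Removed useless symbols: {A3} and every production mentioning them.

S -> ( - | + | ) S | A4; A1 -> - | n; A4 -> + | n A4 - | - A4 | n | ( A1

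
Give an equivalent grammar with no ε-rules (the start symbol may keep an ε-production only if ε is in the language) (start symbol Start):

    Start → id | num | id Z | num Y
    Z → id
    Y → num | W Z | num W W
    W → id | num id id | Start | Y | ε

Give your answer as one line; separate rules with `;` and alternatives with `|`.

The nullable symbols are {W}.
ε ∉ L(G), so no ε-production is kept.
For each production, add variants omitting each subset of nullable occurrences: Y → W Z gives W Z | Z. Y → num W W gives num W W | num W.

Start → id | num | id Z | num Y; Z → id; Y → num | W Z | Z | num W W | num W; W → id | num id id | Start | Y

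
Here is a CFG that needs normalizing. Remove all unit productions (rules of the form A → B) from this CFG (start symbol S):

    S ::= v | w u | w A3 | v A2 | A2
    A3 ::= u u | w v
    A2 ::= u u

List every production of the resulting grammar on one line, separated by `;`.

Unit pairs: S ⇒* {A2}.
Replace each nonterminal's rules with the union of the non-unit rules of every nonterminal it unit-derives.

S ::= u u | v | w u | w A3 | v A2; A3 ::= u u | w v; A2 ::= u u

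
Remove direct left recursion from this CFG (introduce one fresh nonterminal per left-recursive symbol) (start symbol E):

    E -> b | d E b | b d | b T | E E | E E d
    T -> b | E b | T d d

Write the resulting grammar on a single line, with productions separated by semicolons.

E -> b E' | d E b E' | b d E' | b T E'; T -> b T' | E b T'; E' -> E E' | E d E' | ε; T' -> d d T' | ε

Left recursion appears on E, T.
For E: α = {E, E d}, β = {b, d E b, b d, b T}. Rewrite as E → β E' and E' → α E' | ε.
For T: α = {d d}, β = {b, E b}. Rewrite as T → β T' and T' → α T' | ε.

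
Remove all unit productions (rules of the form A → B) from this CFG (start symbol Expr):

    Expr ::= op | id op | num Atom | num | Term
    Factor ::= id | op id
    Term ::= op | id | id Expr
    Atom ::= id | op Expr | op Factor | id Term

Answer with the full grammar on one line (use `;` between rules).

Unit pairs: Expr ⇒* {Term}.
For every A with A ⇒* B via unit rules, add B's non-unit alternatives to A; then delete every rule of the form X → Y.

Expr ::= op | id | id Expr | id op | num Atom | num; Factor ::= id | op id; Term ::= op | id | id Expr; Atom ::= id | op Expr | op Factor | id Term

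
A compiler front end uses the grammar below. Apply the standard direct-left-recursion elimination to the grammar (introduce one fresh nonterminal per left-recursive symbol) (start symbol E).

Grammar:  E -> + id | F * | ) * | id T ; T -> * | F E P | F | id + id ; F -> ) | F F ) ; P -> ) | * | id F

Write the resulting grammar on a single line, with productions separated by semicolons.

Left recursion appears on F.
For F: α = {F )}, β = {)}. Rewrite as F → β F' and F' → α F' | ε.

E -> + id | F * | ) * | id T; T -> * | F E P | F | id + id; F -> ) F'; P -> ) | * | id F; F' -> F ) F' | eps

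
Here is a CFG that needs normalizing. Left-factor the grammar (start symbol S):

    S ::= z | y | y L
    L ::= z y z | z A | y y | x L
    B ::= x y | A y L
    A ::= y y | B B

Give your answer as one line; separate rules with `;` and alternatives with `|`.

S has alternatives sharing prefix 'y': factor to S → y S' with S' → ε | L.
L has alternatives sharing prefix 'z': factor to L → z L' with L' → y z | A.

S ::= z | y S'; L ::= y y | x L | z L'; B ::= x y | A y L; A ::= y y | B B; S' ::= ε | L; L' ::= y z | A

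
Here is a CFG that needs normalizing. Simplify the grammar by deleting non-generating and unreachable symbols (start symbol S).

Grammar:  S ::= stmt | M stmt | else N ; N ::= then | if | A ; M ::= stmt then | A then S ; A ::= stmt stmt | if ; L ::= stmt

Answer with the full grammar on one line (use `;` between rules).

S ::= stmt | M stmt | else N; N ::= then | if | A; M ::= stmt then | A then S; A ::= stmt stmt | if

Generating nonterminals: {A, L, M, N, S}.
Reachable from S after that: {A, M, N, S}.
Removed useless symbols: {L} and every production mentioning them.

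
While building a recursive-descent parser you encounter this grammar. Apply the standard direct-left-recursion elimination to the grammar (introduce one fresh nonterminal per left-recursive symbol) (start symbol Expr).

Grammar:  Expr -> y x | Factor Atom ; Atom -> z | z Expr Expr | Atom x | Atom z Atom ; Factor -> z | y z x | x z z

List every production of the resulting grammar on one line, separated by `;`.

Expr -> y x | Factor Atom; Atom -> z Atom1 | z Expr Expr Atom1; Factor -> z | y z x | x z z; Atom1 -> x Atom1 | z Atom Atom1 | ε

Left recursion appears on Atom.
For Atom: α = {x, z Atom}, β = {z, z Expr Expr}. Rewrite as Atom → β Atom1 and Atom1 → α Atom1 | ε.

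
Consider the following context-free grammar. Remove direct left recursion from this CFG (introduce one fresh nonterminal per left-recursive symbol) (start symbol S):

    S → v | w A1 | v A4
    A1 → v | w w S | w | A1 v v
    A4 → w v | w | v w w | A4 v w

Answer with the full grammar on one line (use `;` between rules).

S → v | w A1 | v A4; A1 → v A1' | w w S A1' | w A1'; A4 → w v A4' | w A4' | v w w A4'; A1' → v v A1' | epsilon; A4' → v w A4' | epsilon

A1, A4 are directly left-recursive.
For A1: α = {v v}, β = {v, w w S, w}. Rewrite as A1 → β A1' and A1' → α A1' | ε.
For A4: α = {v w}, β = {w v, w, v w w}. Rewrite as A4 → β A4' and A4' → α A4' | ε.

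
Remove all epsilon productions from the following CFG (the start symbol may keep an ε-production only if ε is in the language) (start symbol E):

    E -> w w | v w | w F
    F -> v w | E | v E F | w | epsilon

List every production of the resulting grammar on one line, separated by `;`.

The nullable symbols are {F}.
ε ∉ L(G), so no ε-production is kept.
Add the nullable-subset variants: E → w F gives w F | w. F → v E F gives v E F | v E.

E -> w w | v w | w F | w; F -> v w | E | v E F | v E | w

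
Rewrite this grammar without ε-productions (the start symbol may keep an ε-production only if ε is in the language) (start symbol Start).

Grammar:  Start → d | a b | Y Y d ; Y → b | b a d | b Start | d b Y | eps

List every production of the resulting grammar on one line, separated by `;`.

Nullable set = {Y}.
ε ∉ L(G), so no ε-production is kept.
Add the nullable-subset variants: Start → Y Y d gives Y Y d | Y d. Y → d b Y gives d b Y | d b.

Start → d | a b | Y Y d | Y d; Y → b | b a d | b Start | d b Y | d b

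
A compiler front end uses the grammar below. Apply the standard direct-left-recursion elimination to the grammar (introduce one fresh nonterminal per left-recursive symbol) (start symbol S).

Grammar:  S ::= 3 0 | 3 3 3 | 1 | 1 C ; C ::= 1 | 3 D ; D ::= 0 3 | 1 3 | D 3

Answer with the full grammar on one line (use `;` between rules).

D is directly left-recursive.
For D: α = {3}, β = {0 3, 1 3}. Rewrite as D → β D' and D' → α D' | ε.

S ::= 3 0 | 3 3 3 | 1 | 1 C; C ::= 1 | 3 D; D ::= 0 3 D' | 1 3 D'; D' ::= 3 D' | ε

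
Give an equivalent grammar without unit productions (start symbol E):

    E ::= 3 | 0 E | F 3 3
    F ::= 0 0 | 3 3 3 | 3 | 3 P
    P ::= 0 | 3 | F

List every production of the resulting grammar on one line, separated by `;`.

E ::= 3 | 0 E | F 3 3; F ::= 0 0 | 3 3 3 | 3 | 3 P; P ::= 0 0 | 3 3 3 | 3 | 3 P | 0

Unit pairs: P ⇒* {F}.
Replace each nonterminal's rules with the union of the non-unit rules of every nonterminal it unit-derives.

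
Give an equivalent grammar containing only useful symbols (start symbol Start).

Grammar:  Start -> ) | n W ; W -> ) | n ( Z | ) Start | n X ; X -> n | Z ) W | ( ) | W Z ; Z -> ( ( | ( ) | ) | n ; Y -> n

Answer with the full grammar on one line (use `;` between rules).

Generating nonterminals: {Start, W, X, Y, Z}.
Reachable from Start after that: {Start, W, X, Z}.
Removed useless symbols: {Y} and every production mentioning them.

Start -> ) | n W; W -> ) | n ( Z | ) Start | n X; X -> n | Z ) W | ( ) | W Z; Z -> ( ( | ( ) | ) | n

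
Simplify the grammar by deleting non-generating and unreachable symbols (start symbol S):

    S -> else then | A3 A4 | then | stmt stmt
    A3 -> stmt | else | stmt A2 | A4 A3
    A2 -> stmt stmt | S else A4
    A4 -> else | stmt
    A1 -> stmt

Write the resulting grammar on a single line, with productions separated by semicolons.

S -> else then | A3 A4 | then | stmt stmt; A3 -> stmt | else | stmt A2 | A4 A3; A2 -> stmt stmt | S else A4; A4 -> else | stmt

Generating nonterminals: {A1, A2, A3, A4, S}.
Reachable from S after that: {A2, A3, A4, S}.
Removed useless symbols: {A1} and every production mentioning them.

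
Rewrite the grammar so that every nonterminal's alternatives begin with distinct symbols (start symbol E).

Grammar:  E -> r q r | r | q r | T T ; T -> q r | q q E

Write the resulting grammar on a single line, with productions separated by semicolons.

E has alternatives sharing prefix 'r': factor to E → r E' with E' → q r | ε.
T has alternatives sharing prefix 'q': factor to T → q T' with T' → r | q E.

E -> q r | T T | r E'; T -> q T'; E' -> q r | ε; T' -> r | q E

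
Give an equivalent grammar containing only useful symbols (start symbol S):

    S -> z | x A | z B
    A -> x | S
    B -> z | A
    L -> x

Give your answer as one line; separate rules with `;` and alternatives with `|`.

Generating nonterminals: {A, B, L, S}.
Reachable from S after that: {A, B, S}.
Removed useless symbols: {L} and every production mentioning them.

S -> z | x A | z B; A -> x | S; B -> z | A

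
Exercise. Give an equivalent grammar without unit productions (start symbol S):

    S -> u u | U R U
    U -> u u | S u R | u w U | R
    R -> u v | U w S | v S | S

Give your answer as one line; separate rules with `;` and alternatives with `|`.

Unit pairs: R ⇒* {S}; U ⇒* {R, S}.
For every A with A ⇒* B via unit rules, add B's non-unit alternatives to A; then delete every rule of the form X → Y.

S -> u u | U R U; U -> u u | S u R | u w U | U R U | u v | U w S | v S; R -> u u | U R U | u v | U w S | v S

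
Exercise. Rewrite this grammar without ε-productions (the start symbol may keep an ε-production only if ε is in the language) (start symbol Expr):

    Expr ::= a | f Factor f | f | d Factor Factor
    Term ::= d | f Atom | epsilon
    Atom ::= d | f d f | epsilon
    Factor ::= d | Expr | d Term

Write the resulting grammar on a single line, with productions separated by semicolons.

Nullable nonterminals: {Atom, Term}.
ε ∉ L(G), so no ε-production is kept.
Add the nullable-subset variants: Term → f Atom gives f Atom | f.

Expr ::= a | f Factor f | f | d Factor Factor; Term ::= d | f Atom | f; Atom ::= d | f d f; Factor ::= d | Expr | d Term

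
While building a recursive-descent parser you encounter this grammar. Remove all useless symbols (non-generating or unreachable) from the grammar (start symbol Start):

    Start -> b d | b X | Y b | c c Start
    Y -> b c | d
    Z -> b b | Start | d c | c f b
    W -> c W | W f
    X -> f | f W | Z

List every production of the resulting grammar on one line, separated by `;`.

Generating nonterminals: {Start, X, Y, Z}.
Reachable from Start after that: {Start, X, Y, Z}.
Removed useless symbols: {W} and every production mentioning them.

Start -> b d | b X | Y b | c c Start; Y -> b c | d; Z -> b b | Start | d c | c f b; X -> f | Z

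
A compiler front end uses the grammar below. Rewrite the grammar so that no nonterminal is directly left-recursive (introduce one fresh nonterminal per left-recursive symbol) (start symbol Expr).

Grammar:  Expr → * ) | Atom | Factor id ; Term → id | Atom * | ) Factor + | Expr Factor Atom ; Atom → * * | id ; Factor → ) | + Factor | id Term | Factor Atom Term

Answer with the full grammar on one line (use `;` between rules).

Factor is directly left-recursive.
For Factor: α = {Atom Term}, β = {), + Factor, id Term}. Rewrite as Factor → β Factor1 and Factor1 → α Factor1 | ε.

Expr → * ) | Atom | Factor id; Term → id | Atom * | ) Factor + | Expr Factor Atom; Atom → * * | id; Factor → ) Factor1 | + Factor Factor1 | id Term Factor1; Factor1 → Atom Term Factor1 | eps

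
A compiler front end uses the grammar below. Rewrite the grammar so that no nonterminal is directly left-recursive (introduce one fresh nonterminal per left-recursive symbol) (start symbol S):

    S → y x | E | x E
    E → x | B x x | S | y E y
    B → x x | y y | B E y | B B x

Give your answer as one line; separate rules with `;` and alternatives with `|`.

S → y x | E | x E; E → x | B x x | S | y E y; B → x x B' | y y B'; B' → E y B' | B x B' | ε

Left recursion appears on B.
For B: α = {E y, B x}, β = {x x, y y}. Rewrite as B → β B' and B' → α B' | ε.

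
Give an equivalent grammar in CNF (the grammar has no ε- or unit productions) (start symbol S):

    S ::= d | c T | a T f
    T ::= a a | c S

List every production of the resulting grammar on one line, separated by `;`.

Introduce a nonterminal for each terminal appearing in a rule of length ≥ 2: X1 → c, X2 → a, X3 → f.
Binarize each right-hand side of length ≥ 3 by chaining fresh nonterminals (Y1, Y2, …): affected rules were S → X2 T X3.

S ::= d | X1 T | X2 Y1; T ::= X2 X2 | X1 S; X1 ::= c; X2 ::= a; X3 ::= f; Y1 ::= T X3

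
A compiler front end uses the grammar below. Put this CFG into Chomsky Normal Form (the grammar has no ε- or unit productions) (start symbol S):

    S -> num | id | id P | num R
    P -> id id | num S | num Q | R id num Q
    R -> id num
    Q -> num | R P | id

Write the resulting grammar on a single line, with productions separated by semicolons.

Introduce a nonterminal for each terminal appearing in a rule of length ≥ 2: X1 → id, X2 → num.
Binarize each right-hand side of length ≥ 3 by chaining fresh nonterminals (Y1, Y2, …): affected rules were P → R X1 X2 Q.

S -> num | id | X1 P | X2 R; P -> X1 X1 | X2 S | X2 Q | R Y1; R -> X1 X2; Q -> num | R P | id; X1 -> id; X2 -> num; Y1 -> X1 Y2; Y2 -> X2 Q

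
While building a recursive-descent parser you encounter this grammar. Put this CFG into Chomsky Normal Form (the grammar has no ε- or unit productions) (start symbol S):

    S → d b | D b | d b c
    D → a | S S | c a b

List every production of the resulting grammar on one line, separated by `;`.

S → X1 X2 | D X2 | X1 Y1; D → a | S S | X3 Y2; X1 → d; X2 → b; X3 → c; X4 → a; Y1 → X2 X3; Y2 → X4 X2

Introduce a nonterminal for each terminal appearing in a rule of length ≥ 2: X1 → d, X2 → b, X3 → c, X4 → a.
Binarize each right-hand side of length ≥ 3 by chaining fresh nonterminals (Y1, Y2, …): affected rules were S → X1 X2 X3; D → X3 X4 X2.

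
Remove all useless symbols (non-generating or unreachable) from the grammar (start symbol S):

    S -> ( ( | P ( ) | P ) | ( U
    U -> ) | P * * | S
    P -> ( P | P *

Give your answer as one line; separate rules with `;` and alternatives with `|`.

Generating nonterminals: {S, U}.
Reachable from S after that: {S, U}.
Removed useless symbols: {P} and every production mentioning them.

S -> ( ( | ( U; U -> ) | S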